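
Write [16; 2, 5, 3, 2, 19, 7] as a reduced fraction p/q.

182654/11099

Using pₖ = aₖpₖ₋₁ + pₖ₋₂ and qₖ = aₖqₖ₋₁ + qₖ₋₂:
  k=0: a=16, p=16, q=1
  k=1: a=2, p=33, q=2
  k=2: a=5, p=181, q=11
  k=3: a=3, p=576, q=35
  k=4: a=2, p=1333, q=81
  k=5: a=19, p=25903, q=1574
  k=6: a=7, p=182654, q=11099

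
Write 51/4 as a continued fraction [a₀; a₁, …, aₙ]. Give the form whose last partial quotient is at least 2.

51 = 12*4 + 3
4 = 1*3 + 1
3 = 3*1 + 0  (stop)
So 51/4 = [12; 1, 3].

[12; 1, 3]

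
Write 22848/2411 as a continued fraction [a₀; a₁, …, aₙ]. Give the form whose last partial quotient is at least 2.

22848 = 9·2411 + 1149
2411 = 2·1149 + 113
1149 = 10·113 + 19
113 = 5·19 + 18
19 = 1·18 + 1
18 = 18·1 + 0  (stop)
So 22848/2411 = [9; 2, 10, 5, 1, 18].

[9; 2, 10, 5, 1, 18]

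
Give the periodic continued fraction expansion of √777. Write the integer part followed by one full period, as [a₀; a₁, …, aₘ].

a₀ = ⌊√777⌋ = 27.
With m₀=0, d₀=1 and mₖ₊₁ = dₖaₖ − mₖ, dₖ₊₁ = (n − mₖ₊₁²)/dₖ, aₖ₊₁ = ⌊(a₀+mₖ₊₁)/dₖ₊₁⌋:
  k=1: m=27, d=48, a=1
  k=2: m=21, d=7, a=6
  k=3: m=21, d=48, a=1
  k=4: m=27, d=1, a=54
d=1 and a=2a₀=54 at k=4, so the next step gives (m, d) = (27, 48) again — its k=1 value — and the period has length 4.

[27; 1, 6, 1, 54]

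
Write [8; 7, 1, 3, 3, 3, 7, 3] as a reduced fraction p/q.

Fold from the inside: start with 3/1.
  7 + 1/3 = 22/3
  3 + 3/22 = 69/22
  3 + 22/69 = 229/69
  3 + 69/229 = 756/229
  1 + 229/756 = 985/756
  7 + 756/985 = 7651/985
  8 + 985/7651 = 62193/7651

62193/7651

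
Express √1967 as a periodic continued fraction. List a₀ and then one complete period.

a₀ = ⌊√1967⌋ = 44.
With m₀=0, d₀=1 and mₖ₊₁ = dₖaₖ − mₖ, dₖ₊₁ = (n − mₖ₊₁²)/dₖ, aₖ₊₁ = ⌊(a₀+mₖ₊₁)/dₖ₊₁⌋:
  k=1: m=44, d=31, a=2
  k=2: m=18, d=53, a=1
  k=3: m=35, d=14, a=5
  k=4: m=35, d=53, a=1
  k=5: m=18, d=31, a=2
  k=6: m=44, d=1, a=88
d=1 and a=2a₀=88 at k=6, so the next step gives (m, d) = (44, 31) again — its k=1 value — and the period has length 6.

[44; 2, 1, 5, 1, 2, 88]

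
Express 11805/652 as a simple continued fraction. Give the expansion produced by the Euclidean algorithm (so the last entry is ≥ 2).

11805 = 18·652 + 69
652 = 9·69 + 31
69 = 2·31 + 7
31 = 4·7 + 3
7 = 2·3 + 1
3 = 3·1 + 0  (stop)
So 11805/652 = [18; 9, 2, 4, 2, 3].

[18; 9, 2, 4, 2, 3]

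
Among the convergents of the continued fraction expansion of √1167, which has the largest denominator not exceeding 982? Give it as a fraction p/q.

11854/347

√1167 = [34; 6, 5, 11, 5, 6, 68, …] (period length 6).
Convergents:
  p_0/q_0 = 34/1
  p_1/q_1 = 205/6
  p_2/q_2 = 1059/31
  p_3/q_3 = 11854/347
  p_4/q_4 = 60329/1766
q_3 = 347 ≤ 982 < 1766 = q_4, so the answer is 11854/347.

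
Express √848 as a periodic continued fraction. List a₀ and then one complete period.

a₀ = ⌊√848⌋ = 29.
With m₀=0, d₀=1 and mₖ₊₁ = dₖaₖ − mₖ, dₖ₊₁ = (n − mₖ₊₁²)/dₖ, aₖ₊₁ = ⌊(a₀+mₖ₊₁)/dₖ₊₁⌋:
  k=1: m=29, d=7, a=8
  k=2: m=27, d=17, a=3
  k=3: m=24, d=16, a=3
  k=4: m=24, d=17, a=3
  k=5: m=27, d=7, a=8
  k=6: m=29, d=1, a=58
d=1 and a=2a₀=58 at k=6, so the next step gives (m, d) = (29, 7) again — its k=1 value — and the period has length 6.

[29; 8, 3, 3, 3, 8, 58]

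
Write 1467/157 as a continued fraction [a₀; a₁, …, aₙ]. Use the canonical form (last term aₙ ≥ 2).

[9; 2, 1, 9, 1, 4]

1467 = 9*157 + 54
157 = 2*54 + 49
54 = 1*49 + 5
49 = 9*5 + 4
5 = 1*4 + 1
4 = 4*1 + 0  (stop)
So 1467/157 = [9; 2, 1, 9, 1, 4].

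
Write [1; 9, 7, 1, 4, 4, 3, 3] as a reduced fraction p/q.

Fold from the inside: start with 3/1.
  3 + 1/3 = 10/3
  4 + 3/10 = 43/10
  4 + 10/43 = 182/43
  1 + 43/182 = 225/182
  7 + 182/225 = 1757/225
  9 + 225/1757 = 16038/1757
  1 + 1757/16038 = 17795/16038

17795/16038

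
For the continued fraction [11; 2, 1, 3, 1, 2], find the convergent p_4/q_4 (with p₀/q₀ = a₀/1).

Using pₖ = aₖpₖ₋₁ + pₖ₋₂, qₖ = aₖqₖ₋₁ + qₖ₋₂ (with p₋₁=1, p₋₂=0, q₋₁=0, q₋₂=1):
  k=0: a=11, p=11, q=1
  k=1: a=2, p=23, q=2
  k=2: a=1, p=34, q=3
  k=3: a=3, p=125, q=11
  k=4: a=1, p=159, q=14

159/14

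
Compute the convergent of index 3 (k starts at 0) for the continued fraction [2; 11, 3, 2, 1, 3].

Using pₖ = aₖpₖ₋₁ + pₖ₋₂, qₖ = aₖqₖ₋₁ + qₖ₋₂ (with p₋₁=1, p₋₂=0, q₋₁=0, q₋₂=1):
  k=0: a=2, p=2, q=1
  k=1: a=11, p=23, q=11
  k=2: a=3, p=71, q=34
  k=3: a=2, p=165, q=79

165/79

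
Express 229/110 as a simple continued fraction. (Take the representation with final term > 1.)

[2; 12, 4, 2]

229 = 2×110 + 9
110 = 12×9 + 2
9 = 4×2 + 1
2 = 2×1 + 0  (stop)
So 229/110 = [2; 12, 4, 2].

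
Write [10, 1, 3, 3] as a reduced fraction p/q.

Fold from the inside: start with 3/1.
  3 + 1/3 = 10/3
  1 + 3/10 = 13/10
  10 + 10/13 = 140/13

140/13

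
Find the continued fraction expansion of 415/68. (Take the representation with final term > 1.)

[6; 9, 1, 2, 2]

415 = 6×68 + 7
68 = 9×7 + 5
7 = 1×5 + 2
5 = 2×2 + 1
2 = 2×1 + 0  (stop)
So 415/68 = [6; 9, 1, 2, 2].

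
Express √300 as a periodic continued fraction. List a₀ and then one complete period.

a₀ = ⌊√300⌋ = 17.
With m₀=0, d₀=1 and mₖ₊₁ = dₖaₖ − mₖ, dₖ₊₁ = (n − mₖ₊₁²)/dₖ, aₖ₊₁ = ⌊(a₀+mₖ₊₁)/dₖ₊₁⌋:
  k=1: m=17, d=11, a=3
  k=2: m=16, d=4, a=8
  k=3: m=16, d=11, a=3
  k=4: m=17, d=1, a=34
d=1 and a=2a₀=34 at k=4, so the next step gives (m, d) = (17, 11) again — its k=1 value — and the period has length 4.

[17; 3, 8, 3, 34]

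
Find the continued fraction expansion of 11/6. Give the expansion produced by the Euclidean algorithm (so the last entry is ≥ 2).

11 = 1×6 + 5
6 = 1×5 + 1
5 = 5×1 + 0  (stop)
So 11/6 = [1; 1, 5].

[1; 1, 5]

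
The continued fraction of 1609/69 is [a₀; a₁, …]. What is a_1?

3

1609 = 23·69 + 22   →  a_0 = 23
69 = 3·22 + 3   →  a_1 = 3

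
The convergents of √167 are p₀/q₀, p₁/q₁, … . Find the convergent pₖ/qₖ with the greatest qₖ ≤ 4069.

√167 = [12; 1, 11, 1, 24, …] (period length 4).
Convergents:
  p_0/q_0 = 12/1
  p_1/q_1 = 13/1
  p_2/q_2 = 155/12
  p_3/q_3 = 168/13
  p_4/q_4 = 4187/324
  p_5/q_5 = 4355/337
  p_6/q_6 = 52092/4031
  p_7/q_7 = 56447/4368
q_6 = 4031 ≤ 4069 < 4368 = q_7, so the answer is 52092/4031.

52092/4031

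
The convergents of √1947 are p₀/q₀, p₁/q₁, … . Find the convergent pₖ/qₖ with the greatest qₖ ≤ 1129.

31108/705

√1947 = [44; 8, 88, …] (period length 2).
Convergents:
  p_0/q_0 = 44/1
  p_1/q_1 = 353/8
  p_2/q_2 = 31108/705
  p_3/q_3 = 249217/5648
q_2 = 705 ≤ 1129 < 5648 = q_3, so the answer is 31108/705.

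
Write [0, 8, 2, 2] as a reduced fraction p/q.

Fold from the inside: start with 2/1.
  2 + 1/2 = 5/2
  8 + 2/5 = 42/5
  0 + 5/42 = 5/42

5/42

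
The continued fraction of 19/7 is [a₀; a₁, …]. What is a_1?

1

19 = 2·7 + 5   →  a_0 = 2
7 = 1·5 + 2   →  a_1 = 1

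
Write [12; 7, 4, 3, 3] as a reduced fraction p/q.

3775/311

Fold from the inside: start with 3/1.
  3 + 1/3 = 10/3
  4 + 3/10 = 43/10
  7 + 10/43 = 311/43
  12 + 43/311 = 3775/311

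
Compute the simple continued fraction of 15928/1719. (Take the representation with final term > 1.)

15928 = 9*1719 + 457
1719 = 3*457 + 348
457 = 1*348 + 109
348 = 3*109 + 21
109 = 5*21 + 4
21 = 5*4 + 1
4 = 4*1 + 0  (stop)
So 15928/1719 = [9; 3, 1, 3, 5, 5, 4].

[9; 3, 1, 3, 5, 5, 4]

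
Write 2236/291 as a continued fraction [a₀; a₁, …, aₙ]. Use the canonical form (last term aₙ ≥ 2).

[7; 1, 2, 6, 7, 2]

2236 = 7*291 + 199
291 = 1*199 + 92
199 = 2*92 + 15
92 = 6*15 + 2
15 = 7*2 + 1
2 = 2*1 + 0  (stop)
So 2236/291 = [7; 1, 2, 6, 7, 2].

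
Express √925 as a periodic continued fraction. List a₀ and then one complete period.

[30; 2, 2, 2, 2, 60]

a₀ = ⌊√925⌋ = 30.
With m₀=0, d₀=1 and mₖ₊₁ = dₖaₖ − mₖ, dₖ₊₁ = (n − mₖ₊₁²)/dₖ, aₖ₊₁ = ⌊(a₀+mₖ₊₁)/dₖ₊₁⌋:
  k=1: m=30, d=25, a=2
  k=2: m=20, d=21, a=2
  k=3: m=22, d=21, a=2
  k=4: m=20, d=25, a=2
  k=5: m=30, d=1, a=60
d=1 and a=2a₀=60 at k=5, so the next step gives (m, d) = (30, 25) again — its k=1 value — and the period has length 5.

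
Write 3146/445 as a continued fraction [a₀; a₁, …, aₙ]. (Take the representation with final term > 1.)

3146 = 7*445 + 31
445 = 14*31 + 11
31 = 2*11 + 9
11 = 1*9 + 2
9 = 4*2 + 1
2 = 2*1 + 0  (stop)
So 3146/445 = [7; 14, 2, 1, 4, 2].

[7; 14, 2, 1, 4, 2]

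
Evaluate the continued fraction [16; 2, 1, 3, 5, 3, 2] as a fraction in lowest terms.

Fold from the inside: start with 2/1.
  3 + 1/2 = 7/2
  5 + 2/7 = 37/7
  3 + 7/37 = 118/37
  1 + 37/118 = 155/118
  2 + 118/155 = 428/155
  16 + 155/428 = 7003/428

7003/428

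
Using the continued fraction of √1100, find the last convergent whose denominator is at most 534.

13167/397

√1100 = [33; 6, 66, …] (period length 2).
Convergents:
  p_0/q_0 = 33/1
  p_1/q_1 = 199/6
  p_2/q_2 = 13167/397
  p_3/q_3 = 79201/2388
q_2 = 397 ≤ 534 < 2388 = q_3, so the answer is 13167/397.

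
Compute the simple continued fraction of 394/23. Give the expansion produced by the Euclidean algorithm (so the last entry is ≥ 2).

394 = 17×23 + 3
23 = 7×3 + 2
3 = 1×2 + 1
2 = 2×1 + 0  (stop)
So 394/23 = [17; 7, 1, 2].

[17; 7, 1, 2]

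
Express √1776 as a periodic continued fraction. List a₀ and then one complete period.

[42; 7, 84]

a₀ = ⌊√1776⌋ = 42.
With m₀=0, d₀=1 and mₖ₊₁ = dₖaₖ − mₖ, dₖ₊₁ = (n − mₖ₊₁²)/dₖ, aₖ₊₁ = ⌊(a₀+mₖ₊₁)/dₖ₊₁⌋:
  k=1: m=42, d=12, a=7
  k=2: m=42, d=1, a=84
d=1 and a=2a₀=84 at k=2, so the next step gives (m, d) = (42, 12) again — its k=1 value — and the period has length 2.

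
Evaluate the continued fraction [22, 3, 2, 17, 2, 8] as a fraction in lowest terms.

Fold from the inside: start with 8/1.
  2 + 1/8 = 17/8
  17 + 8/17 = 297/17
  2 + 17/297 = 611/297
  3 + 297/611 = 2130/611
  22 + 611/2130 = 47471/2130

47471/2130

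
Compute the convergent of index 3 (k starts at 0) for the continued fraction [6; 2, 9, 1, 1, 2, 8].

Using pₖ = aₖpₖ₋₁ + pₖ₋₂, qₖ = aₖqₖ₋₁ + qₖ₋₂ (with p₋₁=1, p₋₂=0, q₋₁=0, q₋₂=1):
  k=0: a=6, p=6, q=1
  k=1: a=2, p=13, q=2
  k=2: a=9, p=123, q=19
  k=3: a=1, p=136, q=21

136/21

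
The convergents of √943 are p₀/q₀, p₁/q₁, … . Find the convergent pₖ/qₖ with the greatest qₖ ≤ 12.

215/7

√943 = [30; 1, 2, 2, 2, 1, 60, …] (period length 6).
Convergents:
  p_0/q_0 = 30/1
  p_1/q_1 = 31/1
  p_2/q_2 = 92/3
  p_3/q_3 = 215/7
  p_4/q_4 = 522/17
q_3 = 7 ≤ 12 < 17 = q_4, so the answer is 215/7.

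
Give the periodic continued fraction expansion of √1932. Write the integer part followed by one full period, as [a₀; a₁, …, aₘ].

[43; 1, 20, 1, 86]

a₀ = ⌊√1932⌋ = 43.
With m₀=0, d₀=1 and mₖ₊₁ = dₖaₖ − mₖ, dₖ₊₁ = (n − mₖ₊₁²)/dₖ, aₖ₊₁ = ⌊(a₀+mₖ₊₁)/dₖ₊₁⌋:
  k=1: m=43, d=83, a=1
  k=2: m=40, d=4, a=20
  k=3: m=40, d=83, a=1
  k=4: m=43, d=1, a=86
d=1 and a=2a₀=86 at k=4, so the next step gives (m, d) = (43, 83) again — its k=1 value — and the period has length 4.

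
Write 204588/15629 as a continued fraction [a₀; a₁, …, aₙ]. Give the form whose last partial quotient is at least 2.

[13; 11, 13, 15, 2, 3]

204588 = 13*15629 + 1411
15629 = 11*1411 + 108
1411 = 13*108 + 7
108 = 15*7 + 3
7 = 2*3 + 1
3 = 3*1 + 0  (stop)
So 204588/15629 = [13; 11, 13, 15, 2, 3].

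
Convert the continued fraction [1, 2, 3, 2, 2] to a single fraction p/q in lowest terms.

56/39

Using pₖ = aₖpₖ₋₁ + pₖ₋₂ and qₖ = aₖqₖ₋₁ + qₖ₋₂:
  k=0: a=1, p=1, q=1
  k=1: a=2, p=3, q=2
  k=2: a=3, p=10, q=7
  k=3: a=2, p=23, q=16
  k=4: a=2, p=56, q=39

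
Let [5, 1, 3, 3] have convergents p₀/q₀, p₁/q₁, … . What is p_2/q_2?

Using pₖ = aₖpₖ₋₁ + pₖ₋₂, qₖ = aₖqₖ₋₁ + qₖ₋₂ (with p₋₁=1, p₋₂=0, q₋₁=0, q₋₂=1):
  k=0: a=5, p=5, q=1
  k=1: a=1, p=6, q=1
  k=2: a=3, p=23, q=4

23/4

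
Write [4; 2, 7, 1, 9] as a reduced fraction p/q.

751/168

Using pₖ = aₖpₖ₋₁ + pₖ₋₂ and qₖ = aₖqₖ₋₁ + qₖ₋₂:
  k=0: a=4, p=4, q=1
  k=1: a=2, p=9, q=2
  k=2: a=7, p=67, q=15
  k=3: a=1, p=76, q=17
  k=4: a=9, p=751, q=168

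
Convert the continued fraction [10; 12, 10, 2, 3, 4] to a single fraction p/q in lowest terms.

38173/3786

Fold from the inside: start with 4/1.
  3 + 1/4 = 13/4
  2 + 4/13 = 30/13
  10 + 13/30 = 313/30
  12 + 30/313 = 3786/313
  10 + 313/3786 = 38173/3786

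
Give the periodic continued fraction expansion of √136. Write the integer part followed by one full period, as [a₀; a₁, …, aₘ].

[11; 1, 1, 1, 22]

a₀ = ⌊√136⌋ = 11.
With m₀=0, d₀=1 and mₖ₊₁ = dₖaₖ − mₖ, dₖ₊₁ = (n − mₖ₊₁²)/dₖ, aₖ₊₁ = ⌊(a₀+mₖ₊₁)/dₖ₊₁⌋:
  k=1: m=11, d=15, a=1
  k=2: m=4, d=8, a=1
  k=3: m=4, d=15, a=1
  k=4: m=11, d=1, a=22
d=1 and a=2a₀=22 at k=4, so the next step gives (m, d) = (11, 15) again — its k=1 value — and the period has length 4.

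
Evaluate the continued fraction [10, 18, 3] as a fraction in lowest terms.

Using pₖ = aₖpₖ₋₁ + pₖ₋₂ and qₖ = aₖqₖ₋₁ + qₖ₋₂:
  k=0: a=10, p=10, q=1
  k=1: a=18, p=181, q=18
  k=2: a=3, p=553, q=55

553/55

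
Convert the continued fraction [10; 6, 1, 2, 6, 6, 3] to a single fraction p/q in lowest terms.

25100/2473

Fold from the inside: start with 3/1.
  6 + 1/3 = 19/3
  6 + 3/19 = 117/19
  2 + 19/117 = 253/117
  1 + 117/253 = 370/253
  6 + 253/370 = 2473/370
  10 + 370/2473 = 25100/2473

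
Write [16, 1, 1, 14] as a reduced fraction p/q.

Using pₖ = aₖpₖ₋₁ + pₖ₋₂ and qₖ = aₖqₖ₋₁ + qₖ₋₂:
  k=0: a=16, p=16, q=1
  k=1: a=1, p=17, q=1
  k=2: a=1, p=33, q=2
  k=3: a=14, p=479, q=29

479/29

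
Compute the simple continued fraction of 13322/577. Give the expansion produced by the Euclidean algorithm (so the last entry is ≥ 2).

[23; 11, 3, 5, 3]

13322 = 23·577 + 51
577 = 11·51 + 16
51 = 3·16 + 3
16 = 5·3 + 1
3 = 3·1 + 0  (stop)
So 13322/577 = [23; 11, 3, 5, 3].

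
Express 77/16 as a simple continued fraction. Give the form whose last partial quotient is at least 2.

[4; 1, 4, 3]

77 = 4*16 + 13
16 = 1*13 + 3
13 = 4*3 + 1
3 = 3*1 + 0  (stop)
So 77/16 = [4; 1, 4, 3].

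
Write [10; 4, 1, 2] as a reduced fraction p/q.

Fold from the inside: start with 2/1.
  1 + 1/2 = 3/2
  4 + 2/3 = 14/3
  10 + 3/14 = 143/14

143/14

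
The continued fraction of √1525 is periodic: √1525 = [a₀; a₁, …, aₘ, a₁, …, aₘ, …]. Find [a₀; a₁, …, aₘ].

a₀ = ⌊√1525⌋ = 39.

[39; 19, 1, 1, 19, 78]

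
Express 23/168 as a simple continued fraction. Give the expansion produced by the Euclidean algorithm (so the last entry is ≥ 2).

23 = 0*168 + 23
168 = 7*23 + 7
23 = 3*7 + 2
7 = 3*2 + 1
2 = 2*1 + 0  (stop)
So 23/168 = [0; 7, 3, 3, 2].

[0; 7, 3, 3, 2]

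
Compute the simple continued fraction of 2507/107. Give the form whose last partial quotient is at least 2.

[23; 2, 3, 15]

2507 = 23·107 + 46
107 = 2·46 + 15
46 = 3·15 + 1
15 = 15·1 + 0  (stop)
So 2507/107 = [23; 2, 3, 15].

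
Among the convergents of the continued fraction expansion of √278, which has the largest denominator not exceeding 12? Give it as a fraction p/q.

√278 = [16; 1, 2, 16, 2, 1, 32, …] (period length 6).
Convergents:
  p_0/q_0 = 16/1
  p_1/q_1 = 17/1
  p_2/q_2 = 50/3
  p_3/q_3 = 817/49
q_2 = 3 ≤ 12 < 49 = q_3, so the answer is 50/3.

50/3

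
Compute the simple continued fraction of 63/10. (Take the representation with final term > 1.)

63 = 6×10 + 3
10 = 3×3 + 1
3 = 3×1 + 0  (stop)
So 63/10 = [6; 3, 3].

[6; 3, 3]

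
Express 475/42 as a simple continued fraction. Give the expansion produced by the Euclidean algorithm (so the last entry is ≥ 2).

[11; 3, 4, 3]

475 = 11×42 + 13
42 = 3×13 + 3
13 = 4×3 + 1
3 = 3×1 + 0  (stop)
So 475/42 = [11; 3, 4, 3].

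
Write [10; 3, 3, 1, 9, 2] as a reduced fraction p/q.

2752/267

Using pₖ = aₖpₖ₋₁ + pₖ₋₂ and qₖ = aₖqₖ₋₁ + qₖ₋₂:
  k=0: a=10, p=10, q=1
  k=1: a=3, p=31, q=3
  k=2: a=3, p=103, q=10
  k=3: a=1, p=134, q=13
  k=4: a=9, p=1309, q=127
  k=5: a=2, p=2752, q=267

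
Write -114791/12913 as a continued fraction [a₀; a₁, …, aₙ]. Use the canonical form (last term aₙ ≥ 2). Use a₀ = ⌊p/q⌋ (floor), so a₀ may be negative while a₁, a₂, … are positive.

-114791 = -9*12913 + 1426
12913 = 9*1426 + 79
1426 = 18*79 + 4
79 = 19*4 + 3
4 = 1*3 + 1
3 = 3*1 + 0  (stop)
So -114791/12913 = [-9; 9, 18, 19, 1, 3].

[-9; 9, 18, 19, 1, 3]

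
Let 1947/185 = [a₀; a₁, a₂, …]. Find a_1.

1947 = 10·185 + 97   →  a_0 = 10
185 = 1·97 + 88   →  a_1 = 1

1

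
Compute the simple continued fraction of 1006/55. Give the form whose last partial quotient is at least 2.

[18; 3, 2, 3, 2]

1006 = 18·55 + 16
55 = 3·16 + 7
16 = 2·7 + 2
7 = 3·2 + 1
2 = 2·1 + 0  (stop)
So 1006/55 = [18; 3, 2, 3, 2].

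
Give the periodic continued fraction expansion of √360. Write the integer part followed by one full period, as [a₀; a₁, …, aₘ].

[18; 1, 36]

a₀ = ⌊√360⌋ = 18.
With m₀=0, d₀=1 and mₖ₊₁ = dₖaₖ − mₖ, dₖ₊₁ = (n − mₖ₊₁²)/dₖ, aₖ₊₁ = ⌊(a₀+mₖ₊₁)/dₖ₊₁⌋:
  k=1: m=18, d=36, a=1
  k=2: m=18, d=1, a=36
d=1 and a=2a₀=36 at k=2, so the next step gives (m, d) = (18, 36) again — its k=1 value — and the period has length 2.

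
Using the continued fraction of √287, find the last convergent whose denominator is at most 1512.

9775/577

√287 = [16; 1, 15, 1, 32, …] (period length 4).
Convergents:
  p_0/q_0 = 16/1
  p_1/q_1 = 17/1
  p_2/q_2 = 271/16
  p_3/q_3 = 288/17
  p_4/q_4 = 9487/560
  p_5/q_5 = 9775/577
  p_6/q_6 = 156112/9215
q_5 = 577 ≤ 1512 < 9215 = q_6, so the answer is 9775/577.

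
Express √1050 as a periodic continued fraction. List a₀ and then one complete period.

a₀ = ⌊√1050⌋ = 32.
With m₀=0, d₀=1 and mₖ₊₁ = dₖaₖ − mₖ, dₖ₊₁ = (n − mₖ₊₁²)/dₖ, aₖ₊₁ = ⌊(a₀+mₖ₊₁)/dₖ₊₁⌋:
  k=1: m=32, d=26, a=2
  k=2: m=20, d=25, a=2
  k=3: m=30, d=6, a=10
  k=4: m=30, d=25, a=2
  k=5: m=20, d=26, a=2
  k=6: m=32, d=1, a=64
d=1 and a=2a₀=64 at k=6, so the next step gives (m, d) = (32, 26) again — its k=1 value — and the period has length 6.

[32; 2, 2, 10, 2, 2, 64]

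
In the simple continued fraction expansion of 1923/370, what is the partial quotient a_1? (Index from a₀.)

1923 = 5·370 + 73   →  a_0 = 5
370 = 5·73 + 5   →  a_1 = 5

5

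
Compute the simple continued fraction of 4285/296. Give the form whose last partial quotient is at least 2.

[14; 2, 10, 14]

4285 = 14×296 + 141
296 = 2×141 + 14
141 = 10×14 + 1
14 = 14×1 + 0  (stop)
So 4285/296 = [14; 2, 10, 14].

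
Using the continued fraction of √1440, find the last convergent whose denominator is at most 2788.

54758/1443

√1440 = [37; 1, 17, 1, 74, …] (period length 4).
Convergents:
  p_0/q_0 = 37/1
  p_1/q_1 = 38/1
  p_2/q_2 = 683/18
  p_3/q_3 = 721/19
  p_4/q_4 = 54037/1424
  p_5/q_5 = 54758/1443
  p_6/q_6 = 984923/25955
q_5 = 1443 ≤ 2788 < 25955 = q_6, so the answer is 54758/1443.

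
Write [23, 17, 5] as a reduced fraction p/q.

1983/86

Fold from the inside: start with 5/1.
  17 + 1/5 = 86/5
  23 + 5/86 = 1983/86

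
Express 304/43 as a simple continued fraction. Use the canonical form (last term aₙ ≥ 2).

[7; 14, 3]

304 = 7×43 + 3
43 = 14×3 + 1
3 = 3×1 + 0  (stop)
So 304/43 = [7; 14, 3].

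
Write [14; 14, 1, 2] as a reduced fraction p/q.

Fold from the inside: start with 2/1.
  1 + 1/2 = 3/2
  14 + 2/3 = 44/3
  14 + 3/44 = 619/44

619/44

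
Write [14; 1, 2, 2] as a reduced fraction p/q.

Fold from the inside: start with 2/1.
  2 + 1/2 = 5/2
  1 + 2/5 = 7/5
  14 + 5/7 = 103/7

103/7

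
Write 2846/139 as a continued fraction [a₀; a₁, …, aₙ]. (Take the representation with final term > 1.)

[20; 2, 9, 2, 3]

2846 = 20·139 + 66
139 = 2·66 + 7
66 = 9·7 + 3
7 = 2·3 + 1
3 = 3·1 + 0  (stop)
So 2846/139 = [20; 2, 9, 2, 3].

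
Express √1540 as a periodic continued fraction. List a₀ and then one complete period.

a₀ = ⌊√1540⌋ = 39.
With m₀=0, d₀=1 and mₖ₊₁ = dₖaₖ − mₖ, dₖ₊₁ = (n − mₖ₊₁²)/dₖ, aₖ₊₁ = ⌊(a₀+mₖ₊₁)/dₖ₊₁⌋:
  k=1: m=39, d=19, a=4
  k=2: m=37, d=9, a=8
  k=3: m=35, d=35, a=2
  k=4: m=35, d=9, a=8
  k=5: m=37, d=19, a=4
  k=6: m=39, d=1, a=78
d=1 and a=2a₀=78 at k=6, so the next step gives (m, d) = (39, 19) again — its k=1 value — and the period has length 6.

[39; 4, 8, 2, 8, 4, 78]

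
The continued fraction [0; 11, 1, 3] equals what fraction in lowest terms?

Fold from the inside: start with 3/1.
  1 + 1/3 = 4/3
  11 + 3/4 = 47/4
  0 + 4/47 = 4/47

4/47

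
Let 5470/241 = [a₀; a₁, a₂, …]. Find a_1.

1

5470 = 22·241 + 168   →  a_0 = 22
241 = 1·168 + 73   →  a_1 = 1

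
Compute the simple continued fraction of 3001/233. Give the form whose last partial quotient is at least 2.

[12; 1, 7, 3, 9]

3001 = 12*233 + 205
233 = 1*205 + 28
205 = 7*28 + 9
28 = 3*9 + 1
9 = 9*1 + 0  (stop)
So 3001/233 = [12; 1, 7, 3, 9].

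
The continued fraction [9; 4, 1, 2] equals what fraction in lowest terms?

129/14

Fold from the inside: start with 2/1.
  1 + 1/2 = 3/2
  4 + 2/3 = 14/3
  9 + 3/14 = 129/14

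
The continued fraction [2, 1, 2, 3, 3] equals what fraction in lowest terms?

89/33

Fold from the inside: start with 3/1.
  3 + 1/3 = 10/3
  2 + 3/10 = 23/10
  1 + 10/23 = 33/23
  2 + 23/33 = 89/33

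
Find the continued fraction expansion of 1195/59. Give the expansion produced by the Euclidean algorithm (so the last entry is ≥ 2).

1195 = 20*59 + 15
59 = 3*15 + 14
15 = 1*14 + 1
14 = 14*1 + 0  (stop)
So 1195/59 = [20; 3, 1, 14].

[20; 3, 1, 14]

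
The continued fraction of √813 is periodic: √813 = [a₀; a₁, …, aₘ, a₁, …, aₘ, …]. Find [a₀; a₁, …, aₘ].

[28; 1, 1, 18, 1, 1, 56]

a₀ = ⌊√813⌋ = 28.
With m₀=0, d₀=1 and mₖ₊₁ = dₖaₖ − mₖ, dₖ₊₁ = (n − mₖ₊₁²)/dₖ, aₖ₊₁ = ⌊(a₀+mₖ₊₁)/dₖ₊₁⌋:
  k=1: m=28, d=29, a=1
  k=2: m=1, d=28, a=1
  k=3: m=27, d=3, a=18
  k=4: m=27, d=28, a=1
  k=5: m=1, d=29, a=1
  k=6: m=28, d=1, a=56
d=1 and a=2a₀=56 at k=6, so the next step gives (m, d) = (28, 29) again — its k=1 value — and the period has length 6.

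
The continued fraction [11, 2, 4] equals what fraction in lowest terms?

103/9

Using pₖ = aₖpₖ₋₁ + pₖ₋₂ and qₖ = aₖqₖ₋₁ + qₖ₋₂:
  k=0: a=11, p=11, q=1
  k=1: a=2, p=23, q=2
  k=2: a=4, p=103, q=9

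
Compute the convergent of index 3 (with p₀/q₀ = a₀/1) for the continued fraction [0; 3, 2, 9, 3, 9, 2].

Using pₖ = aₖpₖ₋₁ + pₖ₋₂, qₖ = aₖqₖ₋₁ + qₖ₋₂ (with p₋₁=1, p₋₂=0, q₋₁=0, q₋₂=1):
  k=0: a=0, p=0, q=1
  k=1: a=3, p=1, q=3
  k=2: a=2, p=2, q=7
  k=3: a=9, p=19, q=66

19/66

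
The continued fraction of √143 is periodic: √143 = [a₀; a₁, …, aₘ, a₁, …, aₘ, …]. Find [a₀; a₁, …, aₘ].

[11; 1, 22]

a₀ = ⌊√143⌋ = 11.
With m₀=0, d₀=1 and mₖ₊₁ = dₖaₖ − mₖ, dₖ₊₁ = (n − mₖ₊₁²)/dₖ, aₖ₊₁ = ⌊(a₀+mₖ₊₁)/dₖ₊₁⌋:
  k=1: m=11, d=22, a=1
  k=2: m=11, d=1, a=22
d=1 and a=2a₀=22 at k=2, so the next step gives (m, d) = (11, 22) again — its k=1 value — and the period has length 2.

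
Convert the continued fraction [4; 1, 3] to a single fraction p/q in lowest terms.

Using pₖ = aₖpₖ₋₁ + pₖ₋₂ and qₖ = aₖqₖ₋₁ + qₖ₋₂:
  k=0: a=4, p=4, q=1
  k=1: a=1, p=5, q=1
  k=2: a=3, p=19, q=4

19/4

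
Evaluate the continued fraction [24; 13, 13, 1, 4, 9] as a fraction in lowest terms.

199859/8301

Using pₖ = aₖpₖ₋₁ + pₖ₋₂ and qₖ = aₖqₖ₋₁ + qₖ₋₂:
  k=0: a=24, p=24, q=1
  k=1: a=13, p=313, q=13
  k=2: a=13, p=4093, q=170
  k=3: a=1, p=4406, q=183
  k=4: a=4, p=21717, q=902
  k=5: a=9, p=199859, q=8301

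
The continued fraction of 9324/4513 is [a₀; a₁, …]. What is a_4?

13

9324 = 2·4513 + 298   →  a_0 = 2
4513 = 15·298 + 43   →  a_1 = 15
298 = 6·43 + 40   →  a_2 = 6
43 = 1·40 + 3   →  a_3 = 1
40 = 13·3 + 1   →  a_4 = 13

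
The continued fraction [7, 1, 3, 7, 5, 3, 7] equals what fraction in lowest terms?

27007/3481

Fold from the inside: start with 7/1.
  3 + 1/7 = 22/7
  5 + 7/22 = 117/22
  7 + 22/117 = 841/117
  3 + 117/841 = 2640/841
  1 + 841/2640 = 3481/2640
  7 + 2640/3481 = 27007/3481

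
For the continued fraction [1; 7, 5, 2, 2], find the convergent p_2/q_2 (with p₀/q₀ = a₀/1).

41/36

Using pₖ = aₖpₖ₋₁ + pₖ₋₂, qₖ = aₖqₖ₋₁ + qₖ₋₂ (with p₋₁=1, p₋₂=0, q₋₁=0, q₋₂=1):
  k=0: a=1, p=1, q=1
  k=1: a=7, p=8, q=7
  k=2: a=5, p=41, q=36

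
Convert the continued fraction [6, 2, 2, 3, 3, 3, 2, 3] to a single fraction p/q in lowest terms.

Fold from the inside: start with 3/1.
  2 + 1/3 = 7/3
  3 + 3/7 = 24/7
  3 + 7/24 = 79/24
  3 + 24/79 = 261/79
  2 + 79/261 = 601/261
  2 + 261/601 = 1463/601
  6 + 601/1463 = 9379/1463

9379/1463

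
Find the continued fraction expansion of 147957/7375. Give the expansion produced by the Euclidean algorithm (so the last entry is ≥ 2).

147957 = 20·7375 + 457
7375 = 16·457 + 63
457 = 7·63 + 16
63 = 3·16 + 15
16 = 1·15 + 1
15 = 15·1 + 0  (stop)
So 147957/7375 = [20; 16, 7, 3, 1, 15].

[20; 16, 7, 3, 1, 15]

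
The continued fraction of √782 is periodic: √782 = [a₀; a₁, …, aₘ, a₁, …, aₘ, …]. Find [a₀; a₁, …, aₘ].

a₀ = ⌊√782⌋ = 27.
With m₀=0, d₀=1 and mₖ₊₁ = dₖaₖ − mₖ, dₖ₊₁ = (n − mₖ₊₁²)/dₖ, aₖ₊₁ = ⌊(a₀+mₖ₊₁)/dₖ₊₁⌋:
  k=1: m=27, d=53, a=1
  k=2: m=26, d=2, a=26
  k=3: m=26, d=53, a=1
  k=4: m=27, d=1, a=54
d=1 and a=2a₀=54 at k=4, so the next step gives (m, d) = (27, 53) again — its k=1 value — and the period has length 4.

[27; 1, 26, 1, 54]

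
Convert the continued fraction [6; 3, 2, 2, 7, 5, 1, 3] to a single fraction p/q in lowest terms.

18667/2966

Fold from the inside: start with 3/1.
  1 + 1/3 = 4/3
  5 + 3/4 = 23/4
  7 + 4/23 = 165/23
  2 + 23/165 = 353/165
  2 + 165/353 = 871/353
  3 + 353/871 = 2966/871
  6 + 871/2966 = 18667/2966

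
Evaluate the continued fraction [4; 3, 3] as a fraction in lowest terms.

43/10

Fold from the inside: start with 3/1.
  3 + 1/3 = 10/3
  4 + 3/10 = 43/10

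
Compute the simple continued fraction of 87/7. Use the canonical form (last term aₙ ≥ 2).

[12; 2, 3]

87 = 12*7 + 3
7 = 2*3 + 1
3 = 3*1 + 0  (stop)
So 87/7 = [12; 2, 3].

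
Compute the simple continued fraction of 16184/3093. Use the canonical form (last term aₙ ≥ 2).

16184 = 5*3093 + 719
3093 = 4*719 + 217
719 = 3*217 + 68
217 = 3*68 + 13
68 = 5*13 + 3
13 = 4*3 + 1
3 = 3*1 + 0  (stop)
So 16184/3093 = [5; 4, 3, 3, 5, 4, 3].

[5; 4, 3, 3, 5, 4, 3]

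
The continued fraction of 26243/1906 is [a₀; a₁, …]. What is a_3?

26243 = 13·1906 + 1465   →  a_0 = 13
1906 = 1·1465 + 441   →  a_1 = 1
1465 = 3·441 + 142   →  a_2 = 3
441 = 3·142 + 15   →  a_3 = 3

3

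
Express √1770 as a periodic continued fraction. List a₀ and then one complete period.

[42; 14, 84]

a₀ = ⌊√1770⌋ = 42.
With m₀=0, d₀=1 and mₖ₊₁ = dₖaₖ − mₖ, dₖ₊₁ = (n − mₖ₊₁²)/dₖ, aₖ₊₁ = ⌊(a₀+mₖ₊₁)/dₖ₊₁⌋:
  k=1: m=42, d=6, a=14
  k=2: m=42, d=1, a=84
d=1 and a=2a₀=84 at k=2, so the next step gives (m, d) = (42, 6) again — its k=1 value — and the period has length 2.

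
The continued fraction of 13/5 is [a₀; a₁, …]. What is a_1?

1

13 = 2·5 + 3   →  a_0 = 2
5 = 1·3 + 2   →  a_1 = 1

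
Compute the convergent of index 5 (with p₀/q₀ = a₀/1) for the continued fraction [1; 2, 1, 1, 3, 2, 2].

Using pₖ = aₖpₖ₋₁ + pₖ₋₂, qₖ = aₖqₖ₋₁ + qₖ₋₂ (with p₋₁=1, p₋₂=0, q₋₁=0, q₋₂=1):
  k=0: a=1, p=1, q=1
  k=1: a=2, p=3, q=2
  k=2: a=1, p=4, q=3
  k=3: a=1, p=7, q=5
  k=4: a=3, p=25, q=18
  k=5: a=2, p=57, q=41

57/41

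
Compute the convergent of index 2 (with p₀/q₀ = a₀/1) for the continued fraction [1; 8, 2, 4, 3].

Using pₖ = aₖpₖ₋₁ + pₖ₋₂, qₖ = aₖqₖ₋₁ + qₖ₋₂ (with p₋₁=1, p₋₂=0, q₋₁=0, q₋₂=1):
  k=0: a=1, p=1, q=1
  k=1: a=8, p=9, q=8
  k=2: a=2, p=19, q=17

19/17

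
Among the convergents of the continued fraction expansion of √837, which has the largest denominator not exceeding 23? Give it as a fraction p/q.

405/14

√837 = [28; 1, 13, 2, 13, 1, 56, …] (period length 6).
Convergents:
  p_0/q_0 = 28/1
  p_1/q_1 = 29/1
  p_2/q_2 = 405/14
  p_3/q_3 = 839/29
q_2 = 14 ≤ 23 < 29 = q_3, so the answer is 405/14.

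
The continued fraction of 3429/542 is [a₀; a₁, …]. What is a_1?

3429 = 6·542 + 177   →  a_0 = 6
542 = 3·177 + 11   →  a_1 = 3

3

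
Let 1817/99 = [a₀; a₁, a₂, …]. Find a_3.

1817 = 18·99 + 35   →  a_0 = 18
99 = 2·35 + 29   →  a_1 = 2
35 = 1·29 + 6   →  a_2 = 1
29 = 4·6 + 5   →  a_3 = 4

4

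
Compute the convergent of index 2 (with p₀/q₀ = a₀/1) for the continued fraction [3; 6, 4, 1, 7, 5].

Using pₖ = aₖpₖ₋₁ + pₖ₋₂, qₖ = aₖqₖ₋₁ + qₖ₋₂ (with p₋₁=1, p₋₂=0, q₋₁=0, q₋₂=1):
  k=0: a=3, p=3, q=1
  k=1: a=6, p=19, q=6
  k=2: a=4, p=79, q=25

79/25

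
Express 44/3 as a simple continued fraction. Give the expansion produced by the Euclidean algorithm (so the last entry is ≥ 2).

44 = 14×3 + 2
3 = 1×2 + 1
2 = 2×1 + 0  (stop)
So 44/3 = [14; 1, 2].

[14; 1, 2]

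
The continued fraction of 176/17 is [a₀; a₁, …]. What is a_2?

176 = 10·17 + 6   →  a_0 = 10
17 = 2·6 + 5   →  a_1 = 2
6 = 1·5 + 1   →  a_2 = 1

1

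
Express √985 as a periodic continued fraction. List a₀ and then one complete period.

a₀ = ⌊√985⌋ = 31.
With m₀=0, d₀=1 and mₖ₊₁ = dₖaₖ − mₖ, dₖ₊₁ = (n − mₖ₊₁²)/dₖ, aₖ₊₁ = ⌊(a₀+mₖ₊₁)/dₖ₊₁⌋:
  k=1: m=31, d=24, a=2
  k=2: m=17, d=29, a=1
  k=3: m=12, d=29, a=1
  k=4: m=17, d=24, a=2
  k=5: m=31, d=1, a=62
d=1 and a=2a₀=62 at k=5, so the next step gives (m, d) = (31, 24) again — its k=1 value — and the period has length 5.

[31; 2, 1, 1, 2, 62]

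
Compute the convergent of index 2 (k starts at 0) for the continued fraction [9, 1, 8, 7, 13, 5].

89/9

Using pₖ = aₖpₖ₋₁ + pₖ₋₂, qₖ = aₖqₖ₋₁ + qₖ₋₂ (with p₋₁=1, p₋₂=0, q₋₁=0, q₋₂=1):
  k=0: a=9, p=9, q=1
  k=1: a=1, p=10, q=1
  k=2: a=8, p=89, q=9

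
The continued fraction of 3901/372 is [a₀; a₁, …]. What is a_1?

2

3901 = 10·372 + 181   →  a_0 = 10
372 = 2·181 + 10   →  a_1 = 2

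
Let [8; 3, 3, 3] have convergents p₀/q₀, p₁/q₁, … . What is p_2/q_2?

83/10

Using pₖ = aₖpₖ₋₁ + pₖ₋₂, qₖ = aₖqₖ₋₁ + qₖ₋₂ (with p₋₁=1, p₋₂=0, q₋₁=0, q₋₂=1):
  k=0: a=8, p=8, q=1
  k=1: a=3, p=25, q=3
  k=2: a=3, p=83, q=10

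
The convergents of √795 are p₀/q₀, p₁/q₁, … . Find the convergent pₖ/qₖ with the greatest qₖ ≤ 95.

√795 = [28; 5, 9, 5, 56, …] (period length 4).
Convergents:
  p_0/q_0 = 28/1
  p_1/q_1 = 141/5
  p_2/q_2 = 1297/46
  p_3/q_3 = 6626/235
q_2 = 46 ≤ 95 < 235 = q_3, so the answer is 1297/46.

1297/46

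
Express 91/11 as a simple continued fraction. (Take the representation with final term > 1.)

[8; 3, 1, 2]

91 = 8×11 + 3
11 = 3×3 + 2
3 = 1×2 + 1
2 = 2×1 + 0  (stop)
So 91/11 = [8; 3, 1, 2].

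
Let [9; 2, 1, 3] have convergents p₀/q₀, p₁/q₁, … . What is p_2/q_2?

Using pₖ = aₖpₖ₋₁ + pₖ₋₂, qₖ = aₖqₖ₋₁ + qₖ₋₂ (with p₋₁=1, p₋₂=0, q₋₁=0, q₋₂=1):
  k=0: a=9, p=9, q=1
  k=1: a=2, p=19, q=2
  k=2: a=1, p=28, q=3

28/3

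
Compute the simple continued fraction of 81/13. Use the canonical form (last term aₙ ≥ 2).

[6; 4, 3]

81 = 6·13 + 3
13 = 4·3 + 1
3 = 3·1 + 0  (stop)
So 81/13 = [6; 4, 3].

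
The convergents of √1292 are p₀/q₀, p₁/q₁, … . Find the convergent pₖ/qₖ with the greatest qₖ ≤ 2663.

√1292 = [35; 1, 16, 1, 70, …] (period length 4).
Convergents:
  p_0/q_0 = 35/1
  p_1/q_1 = 36/1
  p_2/q_2 = 611/17
  p_3/q_3 = 647/18
  p_4/q_4 = 45901/1277
  p_5/q_5 = 46548/1295
  p_6/q_6 = 790669/21997
q_5 = 1295 ≤ 2663 < 21997 = q_6, so the answer is 46548/1295.

46548/1295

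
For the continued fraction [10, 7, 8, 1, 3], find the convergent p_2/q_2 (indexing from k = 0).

578/57

Using pₖ = aₖpₖ₋₁ + pₖ₋₂, qₖ = aₖqₖ₋₁ + qₖ₋₂ (with p₋₁=1, p₋₂=0, q₋₁=0, q₋₂=1):
  k=0: a=10, p=10, q=1
  k=1: a=7, p=71, q=7
  k=2: a=8, p=578, q=57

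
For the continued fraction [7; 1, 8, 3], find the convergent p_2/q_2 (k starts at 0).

71/9

Using pₖ = aₖpₖ₋₁ + pₖ₋₂, qₖ = aₖqₖ₋₁ + qₖ₋₂ (with p₋₁=1, p₋₂=0, q₋₁=0, q₋₂=1):
  k=0: a=7, p=7, q=1
  k=1: a=1, p=8, q=1
  k=2: a=8, p=71, q=9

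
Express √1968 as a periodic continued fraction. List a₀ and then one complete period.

a₀ = ⌊√1968⌋ = 44.

[44; 2, 1, 3, 5, 3, 1, 2, 88]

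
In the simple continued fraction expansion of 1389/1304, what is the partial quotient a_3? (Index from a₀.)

1389 = 1·1304 + 85   →  a_0 = 1
1304 = 15·85 + 29   →  a_1 = 15
85 = 2·29 + 27   →  a_2 = 2
29 = 1·27 + 2   →  a_3 = 1

1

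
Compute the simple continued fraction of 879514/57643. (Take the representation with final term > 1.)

879514 = 15*57643 + 14869
57643 = 3*14869 + 13036
14869 = 1*13036 + 1833
13036 = 7*1833 + 205
1833 = 8*205 + 193
205 = 1*193 + 12
193 = 16*12 + 1
12 = 12*1 + 0  (stop)
So 879514/57643 = [15; 3, 1, 7, 8, 1, 16, 12].

[15; 3, 1, 7, 8, 1, 16, 12]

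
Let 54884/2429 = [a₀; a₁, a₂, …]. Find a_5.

8

54884 = 22·2429 + 1446   →  a_0 = 22
2429 = 1·1446 + 983   →  a_1 = 1
1446 = 1·983 + 463   →  a_2 = 1
983 = 2·463 + 57   →  a_3 = 2
463 = 8·57 + 7   →  a_4 = 8
57 = 8·7 + 1   →  a_5 = 8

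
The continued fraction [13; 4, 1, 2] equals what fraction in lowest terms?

185/14

Fold from the inside: start with 2/1.
  1 + 1/2 = 3/2
  4 + 2/3 = 14/3
  13 + 3/14 = 185/14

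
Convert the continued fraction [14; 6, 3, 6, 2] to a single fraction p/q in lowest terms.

3667/259

Using pₖ = aₖpₖ₋₁ + pₖ₋₂ and qₖ = aₖqₖ₋₁ + qₖ₋₂:
  k=0: a=14, p=14, q=1
  k=1: a=6, p=85, q=6
  k=2: a=3, p=269, q=19
  k=3: a=6, p=1699, q=120
  k=4: a=2, p=3667, q=259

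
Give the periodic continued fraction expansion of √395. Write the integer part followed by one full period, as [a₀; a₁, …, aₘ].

[19; 1, 6, 1, 38]

a₀ = ⌊√395⌋ = 19.
With m₀=0, d₀=1 and mₖ₊₁ = dₖaₖ − mₖ, dₖ₊₁ = (n − mₖ₊₁²)/dₖ, aₖ₊₁ = ⌊(a₀+mₖ₊₁)/dₖ₊₁⌋:
  k=1: m=19, d=34, a=1
  k=2: m=15, d=5, a=6
  k=3: m=15, d=34, a=1
  k=4: m=19, d=1, a=38
d=1 and a=2a₀=38 at k=4, so the next step gives (m, d) = (19, 34) again — its k=1 value — and the period has length 4.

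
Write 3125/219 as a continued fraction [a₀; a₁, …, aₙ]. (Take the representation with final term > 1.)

3125 = 14·219 + 59
219 = 3·59 + 42
59 = 1·42 + 17
42 = 2·17 + 8
17 = 2·8 + 1
8 = 8·1 + 0  (stop)
So 3125/219 = [14; 3, 1, 2, 2, 8].

[14; 3, 1, 2, 2, 8]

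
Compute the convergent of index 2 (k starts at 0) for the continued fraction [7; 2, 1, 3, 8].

Using pₖ = aₖpₖ₋₁ + pₖ₋₂, qₖ = aₖqₖ₋₁ + qₖ₋₂ (with p₋₁=1, p₋₂=0, q₋₁=0, q₋₂=1):
  k=0: a=7, p=7, q=1
  k=1: a=2, p=15, q=2
  k=2: a=1, p=22, q=3

22/3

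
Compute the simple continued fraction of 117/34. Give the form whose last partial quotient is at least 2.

[3; 2, 3, 1, 3]

117 = 3·34 + 15
34 = 2·15 + 4
15 = 3·4 + 3
4 = 1·3 + 1
3 = 3·1 + 0  (stop)
So 117/34 = [3; 2, 3, 1, 3].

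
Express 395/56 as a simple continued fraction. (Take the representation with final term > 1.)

[7; 18, 1, 2]

395 = 7·56 + 3
56 = 18·3 + 2
3 = 1·2 + 1
2 = 2·1 + 0  (stop)
So 395/56 = [7; 18, 1, 2].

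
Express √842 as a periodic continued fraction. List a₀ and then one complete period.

a₀ = ⌊√842⌋ = 29.

[29; 58]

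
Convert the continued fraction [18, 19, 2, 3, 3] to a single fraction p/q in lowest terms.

8069/447

Fold from the inside: start with 3/1.
  3 + 1/3 = 10/3
  2 + 3/10 = 23/10
  19 + 10/23 = 447/23
  18 + 23/447 = 8069/447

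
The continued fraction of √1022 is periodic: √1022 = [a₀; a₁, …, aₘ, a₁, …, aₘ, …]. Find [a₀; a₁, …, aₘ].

[31; 1, 30, 1, 62]

a₀ = ⌊√1022⌋ = 31.
With m₀=0, d₀=1 and mₖ₊₁ = dₖaₖ − mₖ, dₖ₊₁ = (n − mₖ₊₁²)/dₖ, aₖ₊₁ = ⌊(a₀+mₖ₊₁)/dₖ₊₁⌋:
  k=1: m=31, d=61, a=1
  k=2: m=30, d=2, a=30
  k=3: m=30, d=61, a=1
  k=4: m=31, d=1, a=62
d=1 and a=2a₀=62 at k=4, so the next step gives (m, d) = (31, 61) again — its k=1 value — and the period has length 4.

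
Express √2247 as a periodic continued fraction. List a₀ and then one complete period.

[47; 2, 2, 15, 2, 2, 94]

a₀ = ⌊√2247⌋ = 47.
With m₀=0, d₀=1 and mₖ₊₁ = dₖaₖ − mₖ, dₖ₊₁ = (n − mₖ₊₁²)/dₖ, aₖ₊₁ = ⌊(a₀+mₖ₊₁)/dₖ₊₁⌋:
  k=1: m=47, d=38, a=2
  k=2: m=29, d=37, a=2
  k=3: m=45, d=6, a=15
  k=4: m=45, d=37, a=2
  k=5: m=29, d=38, a=2
  k=6: m=47, d=1, a=94
d=1 and a=2a₀=94 at k=6, so the next step gives (m, d) = (47, 38) again — its k=1 value — and the period has length 6.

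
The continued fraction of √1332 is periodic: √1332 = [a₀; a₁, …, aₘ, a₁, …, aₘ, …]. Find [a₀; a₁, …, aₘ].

[36; 2, 72]

a₀ = ⌊√1332⌋ = 36.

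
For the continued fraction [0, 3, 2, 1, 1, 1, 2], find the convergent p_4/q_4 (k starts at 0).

5/17

Using pₖ = aₖpₖ₋₁ + pₖ₋₂, qₖ = aₖqₖ₋₁ + qₖ₋₂ (with p₋₁=1, p₋₂=0, q₋₁=0, q₋₂=1):
  k=0: a=0, p=0, q=1
  k=1: a=3, p=1, q=3
  k=2: a=2, p=2, q=7
  k=3: a=1, p=3, q=10
  k=4: a=1, p=5, q=17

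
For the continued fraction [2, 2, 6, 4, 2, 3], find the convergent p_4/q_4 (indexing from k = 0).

298/121

Using pₖ = aₖpₖ₋₁ + pₖ₋₂, qₖ = aₖqₖ₋₁ + qₖ₋₂ (with p₋₁=1, p₋₂=0, q₋₁=0, q₋₂=1):
  k=0: a=2, p=2, q=1
  k=1: a=2, p=5, q=2
  k=2: a=6, p=32, q=13
  k=3: a=4, p=133, q=54
  k=4: a=2, p=298, q=121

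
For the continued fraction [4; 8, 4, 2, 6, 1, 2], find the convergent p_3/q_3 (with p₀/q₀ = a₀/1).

305/74

Using pₖ = aₖpₖ₋₁ + pₖ₋₂, qₖ = aₖqₖ₋₁ + qₖ₋₂ (with p₋₁=1, p₋₂=0, q₋₁=0, q₋₂=1):
  k=0: a=4, p=4, q=1
  k=1: a=8, p=33, q=8
  k=2: a=4, p=136, q=33
  k=3: a=2, p=305, q=74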